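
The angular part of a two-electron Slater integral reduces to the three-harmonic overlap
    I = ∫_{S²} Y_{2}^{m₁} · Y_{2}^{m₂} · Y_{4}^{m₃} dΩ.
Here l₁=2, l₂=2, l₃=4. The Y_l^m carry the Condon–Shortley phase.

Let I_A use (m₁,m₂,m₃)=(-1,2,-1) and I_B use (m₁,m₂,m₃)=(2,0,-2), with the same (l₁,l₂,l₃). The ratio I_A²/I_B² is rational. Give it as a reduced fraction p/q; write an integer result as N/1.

Same 2,2,4: normalisation and zero-m 3j drop out of the ratio.
A: Δ: 0! 4! 4! / 9! → 1/630; sum: t=0:+1/144 = 1/144; 3j²(2 2 4; -1 2 -1) = Δ·Π!·Σ² = 1/126  (sign -1)
B: Δ: 0! 4! 4! / 9! → 1/630; sum: t=0:+1/96 = 1/96; 3j²(2 2 4; 2 0 -2) = Δ·Π!·Σ² = 1/42  (sign +1)
I_A²/I_B² = (1/126)/(1/42) = 1/3

1/3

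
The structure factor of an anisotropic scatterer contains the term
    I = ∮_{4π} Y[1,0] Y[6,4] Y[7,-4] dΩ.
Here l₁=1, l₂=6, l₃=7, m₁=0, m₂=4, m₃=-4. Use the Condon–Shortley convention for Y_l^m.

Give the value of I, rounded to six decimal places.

0.201000

m-sum 0 ✓  L=14 even ✓  5≤7≤7 ✓
Π(2lᵢ+1) = 3×13×15 = 585
triangle coeff Δ(1,6,7) = 1/1365
Σ_t [0,0]: t=0:+1/518400 = 1/518400
(3j)²=7/195 [(1 6 7; 0 0 0)], sign=-1
Σ_t [0,0]: t=0:+1/7257600 = 1/7257600
(3j)²=11/455 [(1 6 7; 0 4 -4)], sign=-1
⇒ 4πI² = 33/65
I = (+1)√(33/65/(4π)) = 0.20099968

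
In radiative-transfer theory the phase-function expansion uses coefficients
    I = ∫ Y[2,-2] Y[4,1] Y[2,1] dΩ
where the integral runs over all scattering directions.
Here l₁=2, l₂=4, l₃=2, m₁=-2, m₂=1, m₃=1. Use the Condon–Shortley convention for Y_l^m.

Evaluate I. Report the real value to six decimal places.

-0.090112

Checks pass: Σm=0; 8 even; l₃=2∈[2,6].
(2·2+1)(2·4+1)(2·2+1) = 225
Δ: 4! 0! 4! / 9! → 1/630
sum: t=2:+1/16 = 1/16
3j²(2 4 2; 0 0 0) = Δ·Π!·Σ² = 2/35  (sign +1)
sum: t=4:+1/144 = 1/144
3j²(2 4 2; -2 1 1) = Δ·Π!·Σ² = 1/126  (sign -1)
combine: 4πI² = 225·2/35·1/126 = 5/49
take √, sign -1: I = -0.09011188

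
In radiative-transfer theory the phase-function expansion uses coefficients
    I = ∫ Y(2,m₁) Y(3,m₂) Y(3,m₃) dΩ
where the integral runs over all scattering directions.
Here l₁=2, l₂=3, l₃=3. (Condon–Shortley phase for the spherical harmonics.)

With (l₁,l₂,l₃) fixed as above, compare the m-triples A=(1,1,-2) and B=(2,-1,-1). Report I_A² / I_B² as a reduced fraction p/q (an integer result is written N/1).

Same 2,3,3: normalisation and zero-m 3j drop out of the ratio.
A: Δ: 2! 2! 4! / 9! → 1/3780; sum: t=0:+1/48 t=1:−1/12 = -1/16; 3j²(2 3 3; 1 1 -2) = Δ·Π!·Σ² = 1/28  (sign +1)
B: Δ: 2! 2! 4! / 9! → 1/3780; sum: t=0:+1/16 = 1/16; 3j²(2 3 3; 2 -1 -1) = Δ·Π!·Σ² = 2/35  (sign +1)
I_A²/I_B² = (1/28)/(2/35) = 5/8

5/8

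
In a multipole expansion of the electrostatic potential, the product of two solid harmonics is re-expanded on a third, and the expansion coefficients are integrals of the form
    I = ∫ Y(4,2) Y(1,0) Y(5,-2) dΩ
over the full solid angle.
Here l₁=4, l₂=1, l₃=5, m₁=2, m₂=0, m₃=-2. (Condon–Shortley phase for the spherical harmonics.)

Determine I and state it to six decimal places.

0.225034

Rules hold: Σm=0, L=10 even, 3≤5≤5.
N = 9·3·11 = 297
Δ = 0!·8!·2!/11! = 1/495
Racah Σ t=0..0: t=0:+1/576 = 1/576
⇒ 3j(4 1 5; 0 0 0)² = 5/99, sgn -1
Racah Σ t=0..0: t=0:+1/1440 = 1/1440
⇒ 3j(4 1 5; 2 0 -2)² = 7/165, sgn -1
4πI² = N·(3j₀)²·(3jₘ)² = 7/11
I = +1·√(0.636364/4π) = 0.22503380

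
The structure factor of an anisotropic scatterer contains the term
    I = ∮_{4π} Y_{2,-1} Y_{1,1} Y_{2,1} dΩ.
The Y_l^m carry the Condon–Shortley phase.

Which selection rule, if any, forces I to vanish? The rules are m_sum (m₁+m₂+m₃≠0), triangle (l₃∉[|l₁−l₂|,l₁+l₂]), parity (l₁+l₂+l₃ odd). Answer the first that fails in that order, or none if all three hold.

m_sum

Σmᵢ = 1  ✗
l₃∈[|l₁−l₂|,l₁+l₂]=[1,3], have l₃=2
Σlᵢ = 5 ⇒ odd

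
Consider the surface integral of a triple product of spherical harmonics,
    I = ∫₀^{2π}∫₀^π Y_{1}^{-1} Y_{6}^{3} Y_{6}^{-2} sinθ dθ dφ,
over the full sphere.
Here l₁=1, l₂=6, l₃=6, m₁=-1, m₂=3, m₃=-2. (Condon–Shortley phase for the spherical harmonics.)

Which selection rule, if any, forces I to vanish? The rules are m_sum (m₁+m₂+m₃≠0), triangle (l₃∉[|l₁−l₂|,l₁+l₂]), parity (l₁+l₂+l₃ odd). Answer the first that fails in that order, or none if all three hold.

Σmᵢ = 0  ✓
l₃∈[|l₁−l₂|,l₁+l₂]=[5,7], have l₃=6  ✓
Σlᵢ = 13 ⇒ odd  ✗

parity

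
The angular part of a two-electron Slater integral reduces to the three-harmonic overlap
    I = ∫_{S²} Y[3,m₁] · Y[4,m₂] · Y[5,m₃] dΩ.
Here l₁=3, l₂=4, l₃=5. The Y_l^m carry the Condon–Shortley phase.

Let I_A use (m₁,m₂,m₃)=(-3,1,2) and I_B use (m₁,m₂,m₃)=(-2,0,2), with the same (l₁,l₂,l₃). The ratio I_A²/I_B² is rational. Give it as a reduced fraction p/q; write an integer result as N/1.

15/2

l's match ⇒ only the (l;m) 3-j factors differ between A and B.
A: triangle coeff Δ(3,4,5) = 1/180180; Σ_t [2,2]: t=2:+1/1728 = 1/1728; (3j)²=25/858 [(3 4 5; -3 1 2)], sign=-1
B: triangle coeff Δ(3,4,5) = 1/180180; Σ_t [1,2]: t=1:−1/864 t=2:+1/576 = 1/1728; (3j)²=5/1287 [(3 4 5; -2 0 2)], sign=-1
I_A²/I_B² = (25/858)/(5/1287) = 15/2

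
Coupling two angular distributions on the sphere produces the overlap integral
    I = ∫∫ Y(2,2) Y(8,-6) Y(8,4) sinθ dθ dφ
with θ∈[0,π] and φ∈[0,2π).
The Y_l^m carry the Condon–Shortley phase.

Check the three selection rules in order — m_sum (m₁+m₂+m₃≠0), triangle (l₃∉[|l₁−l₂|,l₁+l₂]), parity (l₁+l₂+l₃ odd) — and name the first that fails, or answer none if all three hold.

none

m₁+m₂+m₃ = 2 − 6 + 4 = 0  ✓
triangle: |2−8|=6 ≤ l₃=8 ≤ 2+8=10  ✓
parity: l₁+l₂+l₃ = 18 is even  ✓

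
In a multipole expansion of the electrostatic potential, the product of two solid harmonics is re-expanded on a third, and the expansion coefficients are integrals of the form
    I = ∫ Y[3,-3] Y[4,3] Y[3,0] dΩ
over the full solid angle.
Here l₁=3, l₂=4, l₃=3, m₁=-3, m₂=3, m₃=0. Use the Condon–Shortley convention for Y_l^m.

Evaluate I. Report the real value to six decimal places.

0.203551

Rules hold: Σm=0, L=10 even, 1≤3≤7.
N = 7·9·7 = 441
Δ = 4!·2!·4!/11! = 1/34650
Racah Σ t=1..3: t=1:−1/72 t=2:+1/16 t=3:−1/72 = 5/144
⇒ 3j(3 4 3; 0 0 0)² = 2/77, sgn -1
Racah Σ t=4..4: t=4:+1/288 = 1/288
⇒ 3j(3 4 3; -3 3 0)² = 1/22, sgn -1
4πI² = N·(3j₀)²·(3jₘ)² = 63/121
I = +1·√(0.520661/4π) = 0.20355073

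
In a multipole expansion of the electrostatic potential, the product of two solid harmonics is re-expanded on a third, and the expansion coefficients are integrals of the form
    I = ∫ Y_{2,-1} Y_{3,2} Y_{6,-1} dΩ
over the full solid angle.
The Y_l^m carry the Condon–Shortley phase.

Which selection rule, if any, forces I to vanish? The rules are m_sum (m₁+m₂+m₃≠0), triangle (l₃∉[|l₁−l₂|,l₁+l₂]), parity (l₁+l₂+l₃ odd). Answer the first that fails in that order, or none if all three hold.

Σmᵢ = 0  ✓
l₃∈[|l₁−l₂|,l₁+l₂]=[1,5], have l₃=6  ✗
Σlᵢ = 11 ⇒ odd

triangle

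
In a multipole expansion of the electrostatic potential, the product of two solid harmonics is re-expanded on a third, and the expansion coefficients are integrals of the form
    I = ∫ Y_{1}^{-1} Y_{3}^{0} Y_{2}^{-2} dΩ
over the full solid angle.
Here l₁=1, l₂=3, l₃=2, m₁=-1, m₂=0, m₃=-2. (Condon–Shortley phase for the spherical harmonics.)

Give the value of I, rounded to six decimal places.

0.000000

-1 + 0 − 2 = -3 ≠ 0: azimuthal integral kills it; I = 0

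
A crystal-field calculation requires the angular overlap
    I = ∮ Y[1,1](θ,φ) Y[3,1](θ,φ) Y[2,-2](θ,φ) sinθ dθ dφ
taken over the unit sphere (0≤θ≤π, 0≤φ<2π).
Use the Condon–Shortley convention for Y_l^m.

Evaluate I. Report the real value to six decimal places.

Checks pass: Σm=0; 6 even; l₃=2∈[2,4].
(2·1+1)(2·3+1)(2·2+1) = 105
Δ: 2! 0! 4! / 7! → 1/105
sum: t=1:−1/4 = -1/4
3j²(1 3 2; 0 0 0) = Δ·Π!·Σ² = 3/35  (sign -1)
sum: t=0:+1/48 = 1/48
3j²(1 3 2; 1 1 -2) = Δ·Π!·Σ² = 1/105  (sign +1)
combine: 4πI² = 105·3/35·1/105 = 3/35
take √, sign -1: I = -0.08258890

-0.082589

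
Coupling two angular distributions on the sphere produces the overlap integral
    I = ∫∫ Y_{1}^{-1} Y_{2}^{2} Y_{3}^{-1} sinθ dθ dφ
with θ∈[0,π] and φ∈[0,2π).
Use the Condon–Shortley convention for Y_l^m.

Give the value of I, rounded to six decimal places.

-0.082589

m-sum 0 ✓  L=6 even ✓  1≤3≤3 ✓
Π(2lᵢ+1) = 3×5×7 = 105
triangle coeff Δ(1,2,3) = 1/105
Σ_t [0,0]: t=0:+1/4 = 1/4
(3j)²=3/35 [(1 2 3; 0 0 0)], sign=-1
Σ_t [0,0]: t=0:+1/48 = 1/48
(3j)²=1/105 [(1 2 3; -1 2 -1)], sign=+1
⇒ 4πI² = 3/35
I = (-1)√(3/35/(4π)) = -0.08258890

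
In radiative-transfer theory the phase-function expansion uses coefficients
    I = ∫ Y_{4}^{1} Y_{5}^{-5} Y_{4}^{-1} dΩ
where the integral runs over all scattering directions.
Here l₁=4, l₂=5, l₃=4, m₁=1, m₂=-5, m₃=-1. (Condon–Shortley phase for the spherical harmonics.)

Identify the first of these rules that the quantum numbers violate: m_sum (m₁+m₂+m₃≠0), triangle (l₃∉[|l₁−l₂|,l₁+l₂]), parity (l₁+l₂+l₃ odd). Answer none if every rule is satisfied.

m_sum

Σmᵢ = -5  ✗
l₃∈[|l₁−l₂|,l₁+l₂]=[1,9], have l₃=4
Σlᵢ = 13 ⇒ odd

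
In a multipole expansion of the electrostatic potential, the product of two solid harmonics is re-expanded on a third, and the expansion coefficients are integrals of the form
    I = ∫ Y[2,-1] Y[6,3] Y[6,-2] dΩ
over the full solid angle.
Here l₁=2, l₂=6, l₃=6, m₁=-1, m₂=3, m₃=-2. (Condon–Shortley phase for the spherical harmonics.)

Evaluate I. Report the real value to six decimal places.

-0.140463

Checks pass: Σm=0; 14 even; l₃=6∈[4,8].
(2·2+1)(2·6+1)(2·6+1) = 845
Δ: 2! 2! 10! / 15! → 1/90090
sum: t=0:+1/69120 t=1:−1/14400 t=2:+1/69120 = -7/172800
3j²(2 6 6; 0 0 0) = Δ·Π!·Σ² = 14/715  (sign -1)
sum: t=1:−1/161280 t=2:+1/60480 = 1/96768
3j²(2 6 6; -1 3 -2) = Δ·Π!·Σ² = 15/1001  (sign +1)
combine: 4πI² = 845·14/715·15/1001 = 30/121
take √, sign -1: I = -0.14046335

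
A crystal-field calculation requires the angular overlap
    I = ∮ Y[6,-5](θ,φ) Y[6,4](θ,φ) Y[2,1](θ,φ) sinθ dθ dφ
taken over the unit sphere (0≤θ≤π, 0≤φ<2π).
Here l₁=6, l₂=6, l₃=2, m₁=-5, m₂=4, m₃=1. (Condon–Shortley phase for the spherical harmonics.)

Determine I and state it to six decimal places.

-0.197649

Rules hold: Σm=0, L=14 even, 0≤2≤12.
N = 13·13·5 = 845
Δ = 10!·2!·2!/15! = 1/90090
Racah Σ t=4..6: t=4:+1/69120 t=5:−1/14400 t=6:+1/69120 = -7/172800
⇒ 3j(6 6 2; 0 0 0)² = 14/715, sgn -1
Racah Σ t=9..10: t=9:−1/725760 t=10:+1/7257600 = -1/806400
⇒ 3j(6 6 2; -5 4 1)² = 27/910, sgn +1
4πI² = N·(3j₀)²·(3jₘ)² = 27/55
I = -1·√(0.490909/4π) = -0.19764945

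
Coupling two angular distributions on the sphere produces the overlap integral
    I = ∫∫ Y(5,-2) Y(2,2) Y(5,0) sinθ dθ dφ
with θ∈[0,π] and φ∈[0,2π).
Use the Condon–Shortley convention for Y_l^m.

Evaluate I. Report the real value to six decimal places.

Rules hold: Σm=0, L=12 even, 3≤5≤7.
N = 11·5·11 = 605
Δ = 2!·8!·2!/13! = 1/38610
Racah Σ t=0..2: t=0:+1/2880 t=1:−1/576 t=2:+1/2880 = -1/960
⇒ 3j(5 2 5; 0 0 0)² = 10/429, sgn +1
Racah Σ t=2..2: t=2:+1/2880 = 1/2880
⇒ 3j(5 2 5; -2 2 0)² = 14/429, sgn -1
4πI² = N·(3j₀)²·(3jₘ)² = 700/1521
I = -1·√(0.460224/4π) = -0.19137248

-0.191372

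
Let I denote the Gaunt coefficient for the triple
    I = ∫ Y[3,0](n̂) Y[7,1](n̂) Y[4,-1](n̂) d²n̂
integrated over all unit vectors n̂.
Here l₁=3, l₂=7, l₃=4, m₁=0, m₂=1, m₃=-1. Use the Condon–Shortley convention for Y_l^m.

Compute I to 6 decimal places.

m-sum 0 ✓  L=14 even ✓  4≤4≤10 ✓
Π(2lᵢ+1) = 7×15×9 = 945
triangle coeff Δ(3,7,4) = 1/45045
Σ_t [3,3]: t=3:−1/20736 = -1/20736
(3j)²=35/1287 [(3 7 4; 0 0 0)], sign=-1
Σ_t [3,3]: t=3:−1/25920 = -1/25920
(3j)²=32/1287 [(3 7 4; 0 1 -1)], sign=+1
⇒ 4πI² = 39200/61347
I = (-1)√(39200/61347/(4π)) = -0.22549735

-0.225497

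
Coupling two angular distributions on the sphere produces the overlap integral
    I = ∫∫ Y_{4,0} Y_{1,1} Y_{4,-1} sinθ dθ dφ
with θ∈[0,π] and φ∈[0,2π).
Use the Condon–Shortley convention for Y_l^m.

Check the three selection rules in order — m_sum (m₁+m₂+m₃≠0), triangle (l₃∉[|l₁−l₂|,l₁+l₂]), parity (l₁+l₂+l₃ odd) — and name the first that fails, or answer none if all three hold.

m₁+m₂+m₃ = 0 + 1 − 1 = 0  ✓
triangle: |4−1|=3 ≤ l₃=4 ≤ 4+1=5  ✓
parity: l₁+l₂+l₃ = 9 is odd  ✗

parity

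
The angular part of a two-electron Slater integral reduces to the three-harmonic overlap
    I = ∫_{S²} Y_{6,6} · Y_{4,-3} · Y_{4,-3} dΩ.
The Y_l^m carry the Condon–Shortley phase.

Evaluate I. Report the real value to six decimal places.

0.216205

Rules hold: Σm=0, L=14 even, 2≤4≤10.
N = 13·9·9 = 1053
Δ = 6!·6!·2!/15! = 1/1261260
Racah Σ t=2..4: t=2:+1/4608 t=3:−1/1296 t=4:+1/4608 = -7/20736
⇒ 3j(6 4 4; 0 0 0)² = 20/1287, sgn -1
Racah Σ t=0..0: t=0:+1/518400 = 1/518400
⇒ 3j(6 4 4; 6 -3 -3)² = 7/195, sgn -1
4πI² = N·(3j₀)²·(3jₘ)² = 84/143
I = +1·√(0.587413/4π) = 0.21620548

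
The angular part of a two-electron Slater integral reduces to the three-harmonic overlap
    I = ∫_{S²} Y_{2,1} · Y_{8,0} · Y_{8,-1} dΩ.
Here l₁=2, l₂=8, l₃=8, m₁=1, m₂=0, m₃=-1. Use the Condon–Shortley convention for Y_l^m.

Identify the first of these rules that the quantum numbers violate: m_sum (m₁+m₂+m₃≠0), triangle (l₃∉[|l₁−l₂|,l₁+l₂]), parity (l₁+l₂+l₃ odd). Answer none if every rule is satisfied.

azimuthal sum: 1 + 0 − 1 = 0  ✓
6 ≤ 8 ≤ 10 (triangle on l)  ✓
L = 2 + 8 + 8 = 18 (even)  ✓

none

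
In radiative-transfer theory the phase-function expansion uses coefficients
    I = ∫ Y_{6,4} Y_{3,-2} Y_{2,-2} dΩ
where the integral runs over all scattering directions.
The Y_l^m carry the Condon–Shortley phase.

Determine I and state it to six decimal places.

0.000000

triangle: need 3≤l₃≤9, have 2; I=0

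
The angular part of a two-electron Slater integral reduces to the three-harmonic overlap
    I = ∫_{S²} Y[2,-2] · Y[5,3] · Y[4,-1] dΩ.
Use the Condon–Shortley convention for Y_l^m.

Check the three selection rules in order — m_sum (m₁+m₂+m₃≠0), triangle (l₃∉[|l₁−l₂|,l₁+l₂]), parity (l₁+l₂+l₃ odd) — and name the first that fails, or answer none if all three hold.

m₁+m₂+m₃ = -2 + 3 − 1 = 0  ✓
triangle: |2−5|=3 ≤ l₃=4 ≤ 2+5=7  ✓
parity: l₁+l₂+l₃ = 11 is odd  ✗

parity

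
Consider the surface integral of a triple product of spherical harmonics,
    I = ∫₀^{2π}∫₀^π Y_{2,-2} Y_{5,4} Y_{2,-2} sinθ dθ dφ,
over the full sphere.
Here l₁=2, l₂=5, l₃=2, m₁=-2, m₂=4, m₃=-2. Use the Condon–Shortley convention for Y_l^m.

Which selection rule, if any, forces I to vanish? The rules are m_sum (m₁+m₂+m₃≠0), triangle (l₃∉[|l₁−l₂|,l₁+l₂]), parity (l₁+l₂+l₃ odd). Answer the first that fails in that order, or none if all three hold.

azimuthal sum: -2 + 4 − 2 = 0  ✓
3 ≤ 2 ≤ 7 (triangle on l)  ✗
L = 2 + 5 + 2 = 9 (odd)

triangle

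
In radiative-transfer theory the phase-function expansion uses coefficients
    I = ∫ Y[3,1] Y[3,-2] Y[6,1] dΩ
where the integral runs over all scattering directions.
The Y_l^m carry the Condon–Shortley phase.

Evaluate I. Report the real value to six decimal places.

Checks pass: Σm=0; 12 even; l₃=6∈[0,6].
(2·3+1)(2·3+1)(2·6+1) = 637
Δ: 0! 6! 6! / 13! → 1/12012
sum: t=0:+1/1296 = 1/1296
3j²(3 3 6; 0 0 0) = Δ·Π!·Σ² = 100/3003  (sign +1)
sum: t=0:+1/5760 = 1/5760
3j²(3 3 6; 1 -2 1) = Δ·Π!·Σ² = 5/572  (sign -1)
combine: 4πI² = 637·100/3003·5/572 = 875/4719
take √, sign -1: I = -0.12147142

-0.121471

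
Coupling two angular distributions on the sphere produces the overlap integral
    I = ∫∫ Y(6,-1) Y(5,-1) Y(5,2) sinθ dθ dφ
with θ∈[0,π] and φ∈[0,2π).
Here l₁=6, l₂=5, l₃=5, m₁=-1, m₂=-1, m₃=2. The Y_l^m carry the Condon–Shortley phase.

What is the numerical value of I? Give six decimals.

0.120248

Rules hold: Σm=0, L=16 even, 1≤5≤11.
N = 13·11·11 = 1573
Δ = 6!·6!·4!/17! = 1/28588560
Racah Σ t=1..5: t=1:−1/345600 t=2:+1/13824 t=3:−1/5184 t=4:+1/13824 t=5:−1/345600 = -7/129600
⇒ 3j(6 5 5; 0 0 0)² = 80/7293, sgn +1
Racah Σ t=1..4: t=1:−1/518400 t=2:+1/23040 t=3:−1/10368 t=4:+1/41472 = -1/32400
⇒ 3j(6 5 5; -1 -1 2)² = 128/12155, sgn +1
4πI² = N·(3j₀)²·(3jₘ)² = 2048/11271
I = +1·√(0.181705/4π) = 0.12024827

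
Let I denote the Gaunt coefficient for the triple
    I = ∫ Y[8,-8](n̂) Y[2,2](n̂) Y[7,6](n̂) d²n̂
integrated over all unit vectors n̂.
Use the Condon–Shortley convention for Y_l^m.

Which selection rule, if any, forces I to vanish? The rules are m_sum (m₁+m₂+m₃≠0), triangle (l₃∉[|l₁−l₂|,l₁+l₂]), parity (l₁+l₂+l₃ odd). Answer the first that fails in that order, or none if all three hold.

parity

Σmᵢ = 0  ✓
l₃∈[|l₁−l₂|,l₁+l₂]=[6,10], have l₃=7  ✓
Σlᵢ = 17 ⇒ odd  ✗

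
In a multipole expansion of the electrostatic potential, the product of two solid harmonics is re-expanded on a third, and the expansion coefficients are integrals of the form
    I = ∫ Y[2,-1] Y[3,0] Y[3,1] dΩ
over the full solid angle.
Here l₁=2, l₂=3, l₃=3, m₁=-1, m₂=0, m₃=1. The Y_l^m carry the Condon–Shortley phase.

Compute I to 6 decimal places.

-0.059471

Checks pass: Σm=0; 8 even; l₃=3∈[1,5].
(2·2+1)(2·3+1)(2·3+1) = 245
Δ: 2! 2! 4! / 9! → 1/3780
sum: t=0:+1/24 t=1:−1/4 t=2:+1/24 = -1/6
3j²(2 3 3; 0 0 0) = Δ·Π!·Σ² = 4/105  (sign +1)
sum: t=1:−1/8 t=2:+1/12 = -1/24
3j²(2 3 3; -1 0 1) = Δ·Π!·Σ² = 1/210  (sign -1)
combine: 4πI² = 245·4/105·1/210 = 2/45
take √, sign -1: I = -0.05947080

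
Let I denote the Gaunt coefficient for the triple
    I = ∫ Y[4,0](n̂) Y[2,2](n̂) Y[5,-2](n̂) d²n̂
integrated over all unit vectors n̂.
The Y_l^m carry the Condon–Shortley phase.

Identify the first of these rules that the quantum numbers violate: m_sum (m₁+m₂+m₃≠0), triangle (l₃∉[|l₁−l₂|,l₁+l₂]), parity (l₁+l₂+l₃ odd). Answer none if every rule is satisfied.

parity

azimuthal sum: 0 + 2 − 2 = 0  ✓
2 ≤ 5 ≤ 6 (triangle on l)  ✓
L = 4 + 2 + 5 = 11 (odd)  ✗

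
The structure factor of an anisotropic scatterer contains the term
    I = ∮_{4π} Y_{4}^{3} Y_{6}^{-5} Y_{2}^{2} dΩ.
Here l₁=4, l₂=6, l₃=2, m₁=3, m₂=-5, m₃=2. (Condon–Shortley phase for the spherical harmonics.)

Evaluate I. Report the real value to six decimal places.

-0.288917

Rules hold: Σm=0, L=12 even, 2≤2≤10.
N = 9·13·5 = 585
Δ = 8!·0!·4!/13! = 1/6435
Racah Σ t=4..4: t=4:+1/2304 = 1/2304
⇒ 3j(4 6 2; 0 0 0)² = 5/143, sgn +1
Racah Σ t=1..1: t=1:−1/120960 = -1/120960
⇒ 3j(4 6 2; 3 -5 2)² = 2/39, sgn -1
4πI² = N·(3j₀)²·(3jₘ)² = 150/143
I = -1·√(1.04895/4π) = -0.28891672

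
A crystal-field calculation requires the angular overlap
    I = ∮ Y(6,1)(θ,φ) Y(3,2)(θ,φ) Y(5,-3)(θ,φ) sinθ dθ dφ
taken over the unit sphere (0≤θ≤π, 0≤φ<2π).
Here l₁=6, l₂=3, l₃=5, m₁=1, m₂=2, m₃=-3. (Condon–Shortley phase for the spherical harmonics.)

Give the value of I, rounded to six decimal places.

Rules hold: Σm=0, L=14 even, 3≤5≤9.
N = 13·7·11 = 1001
Δ = 4!·8!·2!/15! = 1/675675
Racah Σ t=1..3: t=1:−1/8640 t=2:+1/2304 t=3:−1/8640 = 7/34560
⇒ 3j(6 3 5; 0 0 0)² = 7/429, sgn -1
Racah Σ t=3..4: t=3:−1/17280 t=4:+1/120960 = -1/20160
⇒ 3j(6 3 5; 1 2 -3)² = 64/3003, sgn -1
4πI² = N·(3j₀)²·(3jₘ)² = 448/1287
I = +1·√(0.348096/4π) = 0.16643505

0.166435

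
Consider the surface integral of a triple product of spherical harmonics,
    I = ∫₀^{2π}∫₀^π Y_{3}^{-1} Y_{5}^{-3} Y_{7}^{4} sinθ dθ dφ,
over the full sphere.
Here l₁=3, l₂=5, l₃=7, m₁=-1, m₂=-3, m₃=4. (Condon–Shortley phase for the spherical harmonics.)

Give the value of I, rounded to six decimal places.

l₁+l₂+l₃=15 is odd: 3j(l;000)=0 ⇒ I=0

0.000000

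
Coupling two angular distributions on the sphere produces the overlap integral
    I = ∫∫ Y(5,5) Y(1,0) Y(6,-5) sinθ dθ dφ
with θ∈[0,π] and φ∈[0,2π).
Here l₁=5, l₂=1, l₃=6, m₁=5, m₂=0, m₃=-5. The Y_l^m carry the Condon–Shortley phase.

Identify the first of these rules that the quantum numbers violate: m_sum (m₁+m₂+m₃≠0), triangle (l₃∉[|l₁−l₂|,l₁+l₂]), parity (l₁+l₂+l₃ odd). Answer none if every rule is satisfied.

m₁+m₂+m₃ = 5 + 0 − 5 = 0  ✓
triangle: |5−1|=4 ≤ l₃=6 ≤ 5+1=6  ✓
parity: l₁+l₂+l₃ = 12 is even  ✓

none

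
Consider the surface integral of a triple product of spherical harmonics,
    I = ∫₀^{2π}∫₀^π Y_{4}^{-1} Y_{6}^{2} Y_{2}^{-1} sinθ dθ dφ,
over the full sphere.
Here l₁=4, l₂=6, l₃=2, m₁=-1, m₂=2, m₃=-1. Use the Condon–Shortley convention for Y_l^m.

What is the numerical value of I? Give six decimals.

Checks pass: Σm=0; 12 even; l₃=2∈[2,10].
(2·4+1)(2·6+1)(2·2+1) = 585
Δ: 8! 0! 4! / 13! → 1/6435
sum: t=4:+1/2304 = 1/2304
3j²(4 6 2; 0 0 0) = Δ·Π!·Σ² = 5/143  (sign +1)
sum: t=5:−1/4320 = -1/4320
3j²(4 6 2; -1 2 -1) = Δ·Π!·Σ² = 224/6435  (sign +1)
combine: 4πI² = 585·5/143·224/6435 = 1120/1573
take √, sign +1: I = 0.23803440

0.238034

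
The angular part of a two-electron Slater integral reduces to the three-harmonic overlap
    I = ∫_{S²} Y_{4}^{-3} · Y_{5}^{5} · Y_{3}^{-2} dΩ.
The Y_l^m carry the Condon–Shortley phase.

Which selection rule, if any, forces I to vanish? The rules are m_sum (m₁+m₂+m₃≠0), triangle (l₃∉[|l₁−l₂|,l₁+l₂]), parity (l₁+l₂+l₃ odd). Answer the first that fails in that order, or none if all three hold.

Σmᵢ = 0  ✓
l₃∈[|l₁−l₂|,l₁+l₂]=[1,9], have l₃=3  ✓
Σlᵢ = 12 ⇒ even  ✓

none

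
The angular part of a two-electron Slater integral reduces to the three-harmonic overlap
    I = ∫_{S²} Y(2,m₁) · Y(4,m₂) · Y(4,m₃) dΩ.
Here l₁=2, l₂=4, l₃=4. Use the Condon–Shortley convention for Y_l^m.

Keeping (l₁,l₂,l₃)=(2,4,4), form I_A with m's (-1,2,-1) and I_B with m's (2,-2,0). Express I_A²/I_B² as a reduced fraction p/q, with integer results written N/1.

Shared (l₁,l₂,l₃)=(2,4,4): N and (l;000)² cancel in I_A²/I_B².
A: Δ = 2!·2!·6!/11! = 1/13860; Racah Σ t=1..2: t=1:−1/240 t=2:+1/96 = 1/160; ⇒ 3j(2 4 4; -1 2 -1)² = 27/1540, sgn -1
B: Δ = 2!·2!·6!/11! = 1/13860; Racah Σ t=0..0: t=0:+1/192 = 1/192; ⇒ 3j(2 4 4; 2 -2 0)² = 3/77, sgn +1
I_A²/I_B² = (27/1540)/(3/77) = 9/20

9/20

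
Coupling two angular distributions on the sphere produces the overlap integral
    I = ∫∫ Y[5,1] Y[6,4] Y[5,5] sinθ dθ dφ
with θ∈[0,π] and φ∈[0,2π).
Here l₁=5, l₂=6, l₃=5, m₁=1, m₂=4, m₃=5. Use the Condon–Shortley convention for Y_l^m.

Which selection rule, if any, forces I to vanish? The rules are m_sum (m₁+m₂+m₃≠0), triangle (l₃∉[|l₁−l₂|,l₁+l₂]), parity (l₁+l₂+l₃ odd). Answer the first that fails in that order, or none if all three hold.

m_sum

azimuthal sum: 1 + 4 + 5 = 10  ✗
1 ≤ 5 ≤ 11 (triangle on l)
L = 5 + 6 + 5 = 16 (even)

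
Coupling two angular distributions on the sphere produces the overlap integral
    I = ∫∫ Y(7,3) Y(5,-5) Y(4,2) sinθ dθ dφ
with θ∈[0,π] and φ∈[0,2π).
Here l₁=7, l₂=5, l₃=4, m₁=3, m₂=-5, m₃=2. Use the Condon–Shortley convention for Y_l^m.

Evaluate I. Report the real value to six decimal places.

m-sum 0 ✓  L=16 even ✓  2≤4≤12 ✓
Π(2lᵢ+1) = 15×11×9 = 1485
triangle coeff Δ(7,5,4) = 1/6126120
Σ_t [3,5]: t=3:−1/69120 t=4:+1/20736 t=5:−1/69120 = 1/51840
(3j)²=280/21879 [(7 5 4; 0 0 0)], sign=+1
Σ_t [0,0]: t=0:+1/3870720 = 1/3870720
(3j)²=675/136136 [(7 5 4; 3 -5 2)], sign=+1
⇒ 4πI² = 50625/537251
I = (+1)√(50625/537251/(4π)) = 0.08659423

0.086594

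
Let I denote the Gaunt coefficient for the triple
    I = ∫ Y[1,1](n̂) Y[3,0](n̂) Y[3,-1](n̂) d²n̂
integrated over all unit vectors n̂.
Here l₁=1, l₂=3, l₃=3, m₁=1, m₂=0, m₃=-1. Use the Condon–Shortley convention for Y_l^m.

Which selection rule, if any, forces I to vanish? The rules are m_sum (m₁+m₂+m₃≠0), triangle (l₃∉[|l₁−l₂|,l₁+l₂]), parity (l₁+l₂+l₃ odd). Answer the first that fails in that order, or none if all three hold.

parity

m₁+m₂+m₃ = 1 + 0 − 1 = 0  ✓
triangle: |1−3|=2 ≤ l₃=3 ≤ 1+3=4  ✓
parity: l₁+l₂+l₃ = 7 is odd  ✗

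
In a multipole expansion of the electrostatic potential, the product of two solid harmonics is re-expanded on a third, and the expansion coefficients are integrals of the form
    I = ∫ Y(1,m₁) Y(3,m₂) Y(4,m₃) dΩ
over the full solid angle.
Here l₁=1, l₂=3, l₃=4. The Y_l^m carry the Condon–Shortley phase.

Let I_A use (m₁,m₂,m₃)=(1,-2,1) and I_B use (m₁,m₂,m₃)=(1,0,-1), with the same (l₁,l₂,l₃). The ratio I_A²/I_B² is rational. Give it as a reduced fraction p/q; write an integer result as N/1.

3/10

Same 1,3,4: normalisation and zero-m 3j drop out of the ratio.
A: Δ: 0! 2! 6! / 9! → 1/252; sum: t=0:+1/240 = 1/240; 3j²(1 3 4; 1 -2 1) = Δ·Π!·Σ² = 1/84  (sign -1)
B: Δ: 0! 2! 6! / 9! → 1/252; sum: t=0:+1/72 = 1/72; 3j²(1 3 4; 1 0 -1) = Δ·Π!·Σ² = 5/126  (sign -1)
I_A²/I_B² = (1/84)/(5/126) = 3/10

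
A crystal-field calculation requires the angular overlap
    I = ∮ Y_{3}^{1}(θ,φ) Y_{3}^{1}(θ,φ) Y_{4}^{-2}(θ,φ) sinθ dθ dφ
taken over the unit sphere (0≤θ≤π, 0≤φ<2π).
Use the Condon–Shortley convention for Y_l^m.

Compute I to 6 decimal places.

0.162193

m-sum 0 ✓  L=10 even ✓  0≤4≤6 ✓
Π(2lᵢ+1) = 7×7×9 = 441
triangle coeff Δ(3,3,4) = 1/34650
Σ_t [0,2]: t=0:+1/72 t=1:−1/16 t=2:+1/72 = -5/144
(3j)²=2/77 [(3 3 4; 0 0 0)], sign=-1
Σ_t [0,2]: t=0:+1/192 t=1:−1/36 t=2:+1/192 = -5/288
(3j)²=20/693 [(3 3 4; 1 1 -2)], sign=-1
⇒ 4πI² = 40/121
I = (+1)√(40/121/(4π)) = 0.16219310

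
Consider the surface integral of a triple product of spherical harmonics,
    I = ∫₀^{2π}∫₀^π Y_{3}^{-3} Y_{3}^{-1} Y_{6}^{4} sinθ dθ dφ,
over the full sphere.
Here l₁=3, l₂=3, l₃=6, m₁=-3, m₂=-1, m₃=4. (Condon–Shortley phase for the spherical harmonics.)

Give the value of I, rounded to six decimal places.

0.171787

Rules hold: Σm=0, L=12 even, 0≤6≤6.
N = 7·7·13 = 637
Δ = 0!·6!·6!/13! = 1/12012
Racah Σ t=0..0: t=0:+1/1296 = 1/1296
⇒ 3j(3 3 6; 0 0 0)² = 100/3003, sgn +1
Racah Σ t=0..0: t=0:+1/34560 = 1/34560
⇒ 3j(3 3 6; -3 -1 4)² = 5/286, sgn +1
4πI² = N·(3j₀)²·(3jₘ)² = 1750/4719
I = +1·√(0.370841/4π) = 0.17178653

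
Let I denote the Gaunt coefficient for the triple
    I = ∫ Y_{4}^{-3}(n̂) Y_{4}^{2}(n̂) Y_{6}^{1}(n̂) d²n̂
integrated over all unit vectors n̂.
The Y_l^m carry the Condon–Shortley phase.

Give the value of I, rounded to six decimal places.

0.160153

Checks pass: Σm=0; 14 even; l₃=6∈[0,8].
(2·4+1)(2·4+1)(2·6+1) = 1053
Δ: 2! 6! 6! / 15! → 1/1261260
sum: t=0:+1/4608 t=1:−1/1296 t=2:+1/4608 = -7/20736
3j²(4 4 6; 0 0 0) = Δ·Π!·Σ² = 20/1287  (sign -1)
sum: t=1:−1/86400 t=2:+1/11520 = 13/172800
3j²(4 4 6; -3 2 1) = Δ·Π!·Σ² = 13/660  (sign -1)
combine: 4πI² = 1053·20/1287·13/660 = 39/121
take √, sign +1: I = 0.16015286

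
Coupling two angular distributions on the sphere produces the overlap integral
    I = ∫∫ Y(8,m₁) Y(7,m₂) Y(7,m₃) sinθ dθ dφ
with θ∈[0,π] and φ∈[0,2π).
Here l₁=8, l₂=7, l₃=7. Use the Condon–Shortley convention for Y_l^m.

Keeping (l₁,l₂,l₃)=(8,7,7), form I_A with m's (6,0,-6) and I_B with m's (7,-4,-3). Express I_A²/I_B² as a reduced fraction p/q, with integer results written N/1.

Shared (l₁,l₂,l₃)=(8,7,7): N and (l;000)² cancel in I_A²/I_B².
A: Δ = 8!·8!·6!/23! = 1/22086194130; Racah Σ t=1..2: t=1:−1/18289152000 t=2:+1/6967296000 = 13/146313216000; ⇒ 3j(8 7 7; 6 0 -6)² = 2197/222870, sgn -1
B: Δ = 8!·8!·6!/23! = 1/22086194130; Racah Σ t=0..1: t=0:+1/7315660800 t=1:−1/9754214400 = 1/29262643200; ⇒ 3j(8 7 7; 7 -4 -3)² = 75/52003, sgn +1
I_A²/I_B² = (2197/222870)/(75/52003) = 15379/2250

15379/2250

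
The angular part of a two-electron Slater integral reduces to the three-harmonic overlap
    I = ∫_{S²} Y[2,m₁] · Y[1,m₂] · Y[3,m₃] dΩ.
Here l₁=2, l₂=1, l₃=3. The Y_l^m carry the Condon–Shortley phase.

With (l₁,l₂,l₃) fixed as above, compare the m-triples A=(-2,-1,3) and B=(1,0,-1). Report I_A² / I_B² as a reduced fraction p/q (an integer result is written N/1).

15/8

Same 2,1,3: normalisation and zero-m 3j drop out of the ratio.
A: Δ: 0! 4! 2! / 7! → 1/105; sum: t=0:+1/48 = 1/48; 3j²(2 1 3; -2 -1 3) = Δ·Π!·Σ² = 1/7  (sign +1)
B: Δ: 0! 4! 2! / 7! → 1/105; sum: t=0:+1/6 = 1/6; 3j²(2 1 3; 1 0 -1) = Δ·Π!·Σ² = 8/105  (sign +1)
I_A²/I_B² = (1/7)/(8/105) = 15/8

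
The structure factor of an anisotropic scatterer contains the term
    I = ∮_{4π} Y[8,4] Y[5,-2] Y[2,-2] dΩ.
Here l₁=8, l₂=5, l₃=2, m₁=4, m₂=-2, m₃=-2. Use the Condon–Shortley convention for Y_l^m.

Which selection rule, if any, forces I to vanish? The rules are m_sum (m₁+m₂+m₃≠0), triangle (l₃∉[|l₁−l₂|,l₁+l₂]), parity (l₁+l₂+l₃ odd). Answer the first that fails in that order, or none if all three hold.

triangle

azimuthal sum: 4 − 2 − 2 = 0  ✓
3 ≤ 2 ≤ 13 (triangle on l)  ✗
L = 8 + 5 + 2 = 15 (odd)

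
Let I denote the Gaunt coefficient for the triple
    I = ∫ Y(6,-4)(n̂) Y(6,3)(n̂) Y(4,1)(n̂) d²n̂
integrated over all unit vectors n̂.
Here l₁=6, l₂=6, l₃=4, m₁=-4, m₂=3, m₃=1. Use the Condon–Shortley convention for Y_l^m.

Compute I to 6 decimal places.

0.077598

m-sum 0 ✓  L=16 even ✓  0≤4≤12 ✓
Π(2lᵢ+1) = 13×13×9 = 1521
triangle coeff Δ(6,6,4) = 1/15315300
Σ_t [2,6]: t=2:+1/829440 t=3:−1/25920 t=4:+1/9216 t=5:−1/25920 t=6:+1/829440 = 7/207360
(3j)²=28/2431 [(6 6 4; 0 0 0)], sign=+1
Σ_t [6,8]: t=6:+1/207360 t=7:−1/120960 t=8:+1/967680 = -1/414720
(3j)²=21/4862 [(6 6 4; -4 3 1)], sign=+1
⇒ 4πI² = 2646/34969
I = (+1)√(2646/34969/(4π)) = 0.07759762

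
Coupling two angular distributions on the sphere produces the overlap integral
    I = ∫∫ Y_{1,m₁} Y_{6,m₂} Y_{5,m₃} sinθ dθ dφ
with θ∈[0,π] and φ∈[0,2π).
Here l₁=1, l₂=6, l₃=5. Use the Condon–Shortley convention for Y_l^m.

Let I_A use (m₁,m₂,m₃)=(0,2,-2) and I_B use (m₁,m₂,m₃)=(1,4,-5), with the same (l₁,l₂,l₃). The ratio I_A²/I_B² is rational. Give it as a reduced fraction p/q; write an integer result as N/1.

32/1

Shared (l₁,l₂,l₃)=(1,6,5): N and (l;000)² cancel in I_A²/I_B².
A: Δ = 2!·0!·10!/13! = 1/858; Racah Σ t=1..1: t=1:−1/30240 = -1/30240; ⇒ 3j(1 6 5; 0 2 -2)² = 16/429, sgn +1
B: Δ = 2!·0!·10!/13! = 1/858; Racah Σ t=0..0: t=0:+1/7257600 = 1/7257600; ⇒ 3j(1 6 5; 1 4 -5)² = 1/858, sgn +1
I_A²/I_B² = (16/429)/(1/858) = 32/1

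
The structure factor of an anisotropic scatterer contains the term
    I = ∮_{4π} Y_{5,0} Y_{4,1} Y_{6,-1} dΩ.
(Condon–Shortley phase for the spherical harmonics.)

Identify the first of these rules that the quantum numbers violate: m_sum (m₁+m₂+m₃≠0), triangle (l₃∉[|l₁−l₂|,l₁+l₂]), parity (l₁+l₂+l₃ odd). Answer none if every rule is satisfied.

Σmᵢ = 0  ✓
l₃∈[|l₁−l₂|,l₁+l₂]=[1,9], have l₃=6  ✓
Σlᵢ = 15 ⇒ odd  ✗

parity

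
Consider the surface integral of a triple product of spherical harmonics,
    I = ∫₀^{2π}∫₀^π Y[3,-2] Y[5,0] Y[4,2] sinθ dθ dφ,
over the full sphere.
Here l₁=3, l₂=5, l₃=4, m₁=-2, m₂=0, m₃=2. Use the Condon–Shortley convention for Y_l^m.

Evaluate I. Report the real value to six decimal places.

-0.171327

Rules hold: Σm=0, L=12 even, 2≤4≤8.
N = 7·11·9 = 693
Δ = 4!·2!·6!/13! = 1/180180
Racah Σ t=1..3: t=1:−1/576 t=2:+1/144 t=3:−1/576 = 1/288
⇒ 3j(3 5 4; 0 0 0)² = 20/1001, sgn +1
Racah Σ t=3..4: t=3:−1/576 t=4:+1/2880 = -1/720
⇒ 3j(3 5 4; -2 0 2)² = 80/3003, sgn -1
4πI² = N·(3j₀)²·(3jₘ)² = 4800/13013
I = -1·√(0.368862/4π) = -0.17132746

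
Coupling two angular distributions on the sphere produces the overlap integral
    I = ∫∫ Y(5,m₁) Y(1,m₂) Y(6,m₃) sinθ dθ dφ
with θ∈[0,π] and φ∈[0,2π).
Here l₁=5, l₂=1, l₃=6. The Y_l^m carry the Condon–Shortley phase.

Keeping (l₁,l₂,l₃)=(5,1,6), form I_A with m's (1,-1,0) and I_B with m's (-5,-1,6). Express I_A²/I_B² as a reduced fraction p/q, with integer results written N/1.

Same 5,1,6: normalisation and zero-m 3j drop out of the ratio.
A: Δ: 0! 10! 2! / 13! → 1/858; sum: t=0:+1/34560 = 1/34560; 3j²(5 1 6; 1 -1 0) = Δ·Π!·Σ² = 5/286  (sign +1)
B: Δ: 0! 10! 2! / 13! → 1/858; sum: t=0:+1/7257600 = 1/7257600; 3j²(5 1 6; -5 -1 6) = Δ·Π!·Σ² = 1/13  (sign +1)
I_A²/I_B² = (5/286)/(1/13) = 5/22

5/22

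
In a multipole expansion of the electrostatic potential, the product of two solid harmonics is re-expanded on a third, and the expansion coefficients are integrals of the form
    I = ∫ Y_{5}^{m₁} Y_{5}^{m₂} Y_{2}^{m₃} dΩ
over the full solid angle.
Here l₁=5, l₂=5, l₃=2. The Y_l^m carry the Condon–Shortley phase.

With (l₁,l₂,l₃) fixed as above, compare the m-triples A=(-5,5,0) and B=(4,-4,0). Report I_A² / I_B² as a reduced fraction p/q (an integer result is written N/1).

Same 5,5,2: normalisation and zero-m 3j drop out of the ratio.
A: Δ: 8! 2! 2! / 13! → 1/38610; sum: t=8:+1/161280 = 1/161280; 3j²(5 5 2; -5 5 0) = Δ·Π!·Σ² = 15/286  (sign +1)
B: Δ: 8! 2! 2! / 13! → 1/38610; sum: t=0:+1/40320 t=1:−1/20160 = -1/40320; 3j²(5 5 2; 4 -4 0) = Δ·Π!·Σ² = 6/715  (sign -1)
I_A²/I_B² = (15/286)/(6/715) = 25/4

25/4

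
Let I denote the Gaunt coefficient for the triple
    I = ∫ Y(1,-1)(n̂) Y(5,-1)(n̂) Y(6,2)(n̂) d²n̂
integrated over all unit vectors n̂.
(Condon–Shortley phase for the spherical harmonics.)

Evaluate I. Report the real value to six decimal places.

0.216205

Rules hold: Σm=0, L=12 even, 4≤6≤6.
N = 3·11·13 = 429
Δ = 0!·2!·10!/13! = 1/858
Racah Σ t=0..0: t=0:+1/14400 = 1/14400
⇒ 3j(1 5 6; 0 0 0)² = 6/143, sgn +1
Racah Σ t=0..0: t=0:+1/34560 = 1/34560
⇒ 3j(1 5 6; -1 -1 2)² = 14/429, sgn +1
4πI² = N·(3j₀)²·(3jₘ)² = 84/143
I = +1·√(0.587413/4π) = 0.21620548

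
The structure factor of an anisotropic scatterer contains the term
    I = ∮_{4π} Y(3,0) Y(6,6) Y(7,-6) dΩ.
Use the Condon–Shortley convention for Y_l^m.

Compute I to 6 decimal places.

Rules hold: Σm=0, L=16 even, 3≤7≤9.
N = 7·13·15 = 1365
Δ = 2!·4!·10!/17! = 1/2042040
Racah Σ t=0..2: t=0:+1/207360 t=1:−1/57600 t=2:+1/207360 = -1/129600
⇒ 3j(3 6 7; 0 0 0)² = 168/12155, sgn +1
Racah Σ t=2..2: t=2:+1/43545600 = 1/43545600
⇒ 3j(3 6 7; 0 6 -6)² = 33/1190, sgn -1
4πI² = N·(3j₀)²·(3jₘ)² = 756/1445
I = -1·√(0.523183/4π) = -0.20404316

-0.204043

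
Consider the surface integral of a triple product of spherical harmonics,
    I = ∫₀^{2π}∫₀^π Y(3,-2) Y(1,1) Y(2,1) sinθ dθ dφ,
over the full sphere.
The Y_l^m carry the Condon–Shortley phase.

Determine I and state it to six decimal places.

Checks pass: Σm=0; 6 even; l₃=2∈[2,4].
(2·3+1)(2·1+1)(2·2+1) = 105
Δ: 2! 4! 0! / 7! → 1/105
sum: t=1:−1/4 = -1/4
3j²(3 1 2; 0 0 0) = Δ·Π!·Σ² = 3/35  (sign -1)
sum: t=2:+1/12 = 1/12
3j²(3 1 2; -2 1 1) = Δ·Π!·Σ² = 2/21  (sign -1)
combine: 4πI² = 105·3/35·2/21 = 6/7
take √, sign +1: I = 0.26116903

0.261169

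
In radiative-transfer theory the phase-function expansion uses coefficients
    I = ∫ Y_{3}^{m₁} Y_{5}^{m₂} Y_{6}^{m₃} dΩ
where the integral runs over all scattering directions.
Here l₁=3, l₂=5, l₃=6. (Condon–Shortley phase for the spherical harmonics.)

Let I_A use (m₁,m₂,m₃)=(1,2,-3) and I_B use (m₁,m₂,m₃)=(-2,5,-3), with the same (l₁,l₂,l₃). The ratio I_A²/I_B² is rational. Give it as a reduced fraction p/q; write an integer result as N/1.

3/1

Shared (l₁,l₂,l₃)=(3,5,6): N and (l;000)² cancel in I_A²/I_B².
A: Δ = 2!·4!·8!/15! = 1/675675; Racah Σ t=0..2: t=0:+1/40320 t=1:−1/8640 t=2:+1/34560 = -1/16128; ⇒ 3j(3 5 6; 1 2 -3)² = 18/1001, sgn +1
B: Δ = 2!·4!·8!/15! = 1/675675; Racah Σ t=2..2: t=2:+1/483840 = 1/483840; ⇒ 3j(3 5 6; -2 5 -3)² = 6/1001, sgn -1
I_A²/I_B² = (18/1001)/(6/1001) = 3/1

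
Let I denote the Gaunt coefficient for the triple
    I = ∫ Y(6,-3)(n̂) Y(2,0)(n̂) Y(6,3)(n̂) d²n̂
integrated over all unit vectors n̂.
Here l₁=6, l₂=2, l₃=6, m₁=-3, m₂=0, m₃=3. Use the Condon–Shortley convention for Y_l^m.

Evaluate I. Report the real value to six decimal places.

-0.057344

m-sum 0 ✓  L=14 even ✓  4≤6≤8 ✓
Π(2lᵢ+1) = 13×5×13 = 845
triangle coeff Δ(6,2,6) = 1/90090
Σ_t [0,2]: t=0:+1/69120 t=1:−1/14400 t=2:+1/69120 = -7/172800
(3j)²=14/715 [(6 2 6; 0 0 0)], sign=-1
Σ_t [0,2]: t=0:+1/1451520 t=1:−1/80640 t=2:+1/120960 = -1/290304
(3j)²=5/2002 [(6 2 6; -3 0 3)], sign=+1
⇒ 4πI² = 5/121
I = (-1)√(5/121/(4π)) = -0.05734392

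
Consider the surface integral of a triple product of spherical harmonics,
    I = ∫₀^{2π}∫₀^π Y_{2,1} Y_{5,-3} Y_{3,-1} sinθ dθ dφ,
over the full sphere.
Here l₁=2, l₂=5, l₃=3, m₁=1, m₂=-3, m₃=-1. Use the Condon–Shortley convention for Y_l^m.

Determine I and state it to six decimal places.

Σmᵢ = -3 ≠ 0, so the φ-integral vanishes; I = 0

0.000000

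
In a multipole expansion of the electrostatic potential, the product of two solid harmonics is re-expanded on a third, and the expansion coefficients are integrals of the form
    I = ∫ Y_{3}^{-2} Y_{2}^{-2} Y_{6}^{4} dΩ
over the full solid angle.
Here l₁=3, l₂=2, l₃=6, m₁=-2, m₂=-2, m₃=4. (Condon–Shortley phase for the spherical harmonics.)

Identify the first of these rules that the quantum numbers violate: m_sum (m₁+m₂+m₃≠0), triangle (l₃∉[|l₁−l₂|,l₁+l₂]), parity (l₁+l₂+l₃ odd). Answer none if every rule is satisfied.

triangle

azimuthal sum: -2 − 2 + 4 = 0  ✓
1 ≤ 6 ≤ 5 (triangle on l)  ✗
L = 3 + 2 + 6 = 11 (odd)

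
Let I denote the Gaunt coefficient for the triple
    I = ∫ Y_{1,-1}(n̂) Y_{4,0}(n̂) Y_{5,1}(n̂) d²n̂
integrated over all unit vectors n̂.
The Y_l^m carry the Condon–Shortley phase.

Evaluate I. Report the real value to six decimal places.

Checks pass: Σm=0; 10 even; l₃=5∈[3,5].
(2·1+1)(2·4+1)(2·5+1) = 297
Δ: 0! 2! 8! / 11! → 1/495
sum: t=0:+1/576 = 1/576
3j²(1 4 5; 0 0 0) = Δ·Π!·Σ² = 5/99  (sign -1)
sum: t=0:+1/1152 = 1/1152
3j²(1 4 5; -1 0 1) = Δ·Π!·Σ² = 1/33  (sign +1)
combine: 4πI² = 297·5/99·1/33 = 5/11
take √, sign -1: I = -0.19018827

-0.190188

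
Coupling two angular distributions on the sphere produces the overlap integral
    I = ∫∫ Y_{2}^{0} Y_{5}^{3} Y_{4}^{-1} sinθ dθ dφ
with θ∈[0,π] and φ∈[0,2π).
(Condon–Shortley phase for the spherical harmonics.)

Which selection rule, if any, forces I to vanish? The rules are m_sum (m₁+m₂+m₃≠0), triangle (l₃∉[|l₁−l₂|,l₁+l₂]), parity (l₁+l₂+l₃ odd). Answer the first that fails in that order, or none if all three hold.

m_sum

azimuthal sum: 0 + 3 − 1 = 2  ✗
3 ≤ 4 ≤ 7 (triangle on l)
L = 2 + 5 + 4 = 11 (odd)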